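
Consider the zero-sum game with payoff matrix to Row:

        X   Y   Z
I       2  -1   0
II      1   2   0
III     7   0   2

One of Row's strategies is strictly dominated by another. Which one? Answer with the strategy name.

III gives a strictly higher payoff than I against every column: 7 > 2, 0 > -1, 2 > 0.
So I is strictly dominated and Row never plays it.

I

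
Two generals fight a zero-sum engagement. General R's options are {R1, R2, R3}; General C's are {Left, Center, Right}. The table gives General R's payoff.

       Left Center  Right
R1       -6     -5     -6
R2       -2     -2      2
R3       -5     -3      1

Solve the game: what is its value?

Row minima: R1 → -6, R2 → -2, R3 → -5; maximin = -2.
Column maxima: Left → -2, Center → -2, Right → 2; minimax = -2.
Since maximin = minimax = -2, there is a saddle point and the value is -2.

-2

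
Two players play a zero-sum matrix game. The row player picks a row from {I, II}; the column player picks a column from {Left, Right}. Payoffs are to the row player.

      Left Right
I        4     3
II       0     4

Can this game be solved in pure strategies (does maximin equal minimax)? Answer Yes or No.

No

Row minima: I → 3, II → 0; maximin = 3.
Column maxima: Left → 4, Right → 4; minimax = 4.
3 ≠ 4, so no pure-strategy equilibrium exists.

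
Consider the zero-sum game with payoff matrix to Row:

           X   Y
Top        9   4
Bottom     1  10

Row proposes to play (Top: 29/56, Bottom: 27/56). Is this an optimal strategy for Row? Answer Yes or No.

No

Against X this mix gives (29/56)·9 + (27/56)·1 = 36/7.
Against Y this mix gives (29/56)·4 + (27/56)·10 = 193/28.
Column will play X, holding Row to 36/7. Shifting weight toward the row that does better against X would raise this floor (the equalizing mix achieves 43/7 against both X and Y), so the proposed strategy is not optimal.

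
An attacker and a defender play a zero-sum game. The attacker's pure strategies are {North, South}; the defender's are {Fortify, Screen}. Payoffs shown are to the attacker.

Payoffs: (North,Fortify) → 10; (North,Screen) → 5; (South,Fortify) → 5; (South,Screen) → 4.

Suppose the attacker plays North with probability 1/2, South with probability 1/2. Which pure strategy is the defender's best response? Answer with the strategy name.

Screen

If the defender plays Fortify, the attacker's expected payoff is (1/2)·10 + (1/2)·5 = 15/2.
If the defender plays Screen, the attacker's expected payoff is (1/2)·5 + (1/2)·4 = 9/2.
The defender minimizes the attacker's payoff; the smallest is 9/2, so the best response is Screen.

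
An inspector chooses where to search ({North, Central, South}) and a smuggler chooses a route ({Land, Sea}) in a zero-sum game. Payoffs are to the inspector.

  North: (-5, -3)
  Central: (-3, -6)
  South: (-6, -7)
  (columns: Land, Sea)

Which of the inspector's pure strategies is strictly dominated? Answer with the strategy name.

South

North gives a strictly higher payoff than South against every column: -5 > -6, -3 > -7.
So South is strictly dominated and the inspector never plays it.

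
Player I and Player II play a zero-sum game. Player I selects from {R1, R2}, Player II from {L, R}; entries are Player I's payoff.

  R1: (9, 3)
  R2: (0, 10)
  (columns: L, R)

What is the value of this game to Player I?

45/8

Row minima: R1 → 3, R2 → 0; maximin = 3.
Column maxima: L → 9, R → 10; minimax = 9.
3 ≠ 9, so there is no saddle point; optimal play is mixed.
Let Player I play R1 with probability p. Expected payoff against L: 9p + 0(1−p) = 9p; against R: 3p + 10(1−p) = −7p + 10.
Setting these equal: 9p = −7p + 10 ⇒ 16p = 10 ⇒ p = 5/8, and the value is (9)·(5/8) = 45/8.
For Player II: with q = P(L), equating R1's and R2's payoffs gives 6q + 3 = −10q + 10 ⇒ q = 7/16.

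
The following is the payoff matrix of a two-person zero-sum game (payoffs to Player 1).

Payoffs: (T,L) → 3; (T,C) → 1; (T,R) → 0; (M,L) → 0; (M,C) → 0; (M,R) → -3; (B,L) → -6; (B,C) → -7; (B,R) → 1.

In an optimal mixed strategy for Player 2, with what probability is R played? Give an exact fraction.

Row minima: T → 0, M → -3, B → -7; maximin = 0.
Column maxima: L → 3, C → 1, R → 1; minimax = 1.
0 ≠ 1, so there is no saddle point; optimal play is mixed.
M is strictly dominated by T, so Player 1 never plays it.
With M eliminated, L is strictly dominated by C (it gives Player 1 strictly more in every remaining row), so Player 2 never plays it.
On the remaining 2×2 (T, B vs C, R):
Let Player 1 play T with probability p. Expected payoff against C: 1p + (-7)(1−p) = 8p − 7; against R: 0p + 1(1−p) = −p + 1.
Setting these equal: 8p − 7 = −p + 1 ⇒ 9p = 8 ⇒ p = 8/9, and the value is (8)·(8/9) − 7 = 1/9.
For Player 2: with q = P(C), equating T's and B's payoffs gives q = −8q + 1 ⇒ q = 1/9.

8/9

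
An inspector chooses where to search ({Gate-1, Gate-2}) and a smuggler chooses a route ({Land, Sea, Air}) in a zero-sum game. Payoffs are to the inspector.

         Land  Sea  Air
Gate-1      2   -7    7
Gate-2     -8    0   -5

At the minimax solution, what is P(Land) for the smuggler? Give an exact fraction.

Row minima: Gate-1 → -7, Gate-2 → -8; maximin = -7.
Column maxima: Land → 2, Sea → 0, Air → 7; minimax = 0.
-7 ≠ 0, so there is no saddle point; optimal play is mixed.
Air is strictly dominated by Land (it gives the inspector strictly more in every row), so the smuggler never plays it.
On the remaining 2×2 (Gate-1, Gate-2 vs Land, Sea):
Let the inspector play Gate-1 with probability p. Expected payoff against Land: 2p + (-8)(1−p) = 10p − 8; against Sea: (-7)p + 0(1−p) = −7p.
Setting these equal: 10p − 8 = −7p ⇒ 17p = 8 ⇒ p = 8/17, and the value is (10)·(8/17) − 8 = -56/17.
For the smuggler: with q = P(Land), equating Gate-1's and Gate-2's payoffs gives 9q − 7 = −8q ⇒ q = 7/17.

7/17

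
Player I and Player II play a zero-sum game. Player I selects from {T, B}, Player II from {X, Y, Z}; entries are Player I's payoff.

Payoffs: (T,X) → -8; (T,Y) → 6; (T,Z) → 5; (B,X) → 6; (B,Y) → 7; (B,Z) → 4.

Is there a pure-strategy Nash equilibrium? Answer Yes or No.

Row minima: T → -8, B → 4; maximin = 4.
Column maxima: X → 6, Y → 7, Z → 5; minimax = 5.
4 ≠ 5, so no pure-strategy equilibrium exists.

No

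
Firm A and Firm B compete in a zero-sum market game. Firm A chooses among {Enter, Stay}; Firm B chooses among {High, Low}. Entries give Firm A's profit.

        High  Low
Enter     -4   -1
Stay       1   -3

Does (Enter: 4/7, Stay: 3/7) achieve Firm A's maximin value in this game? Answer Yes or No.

Against High this mix gives (4/7)·(-4) + (3/7)·1 = -13/7.
Against Low this mix gives (4/7)·(-1) + (3/7)·(-3) = -13/7.
All of Firm B's active replies (High, Low) yield -13/7, and no column does worse for Firm A. The mix makes Firm B indifferent and guarantees -13/7, so it is optimal.

Yes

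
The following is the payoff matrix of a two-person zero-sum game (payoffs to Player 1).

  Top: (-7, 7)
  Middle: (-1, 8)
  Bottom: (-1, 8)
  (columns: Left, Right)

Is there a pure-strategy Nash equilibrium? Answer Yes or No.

Yes

Row minima: Top → -7, Middle → -1, Bottom → -1; maximin = -1.
Column maxima: Left → -1, Right → 8; minimax = -1.
maximin = minimax = -1, so a saddle point exists.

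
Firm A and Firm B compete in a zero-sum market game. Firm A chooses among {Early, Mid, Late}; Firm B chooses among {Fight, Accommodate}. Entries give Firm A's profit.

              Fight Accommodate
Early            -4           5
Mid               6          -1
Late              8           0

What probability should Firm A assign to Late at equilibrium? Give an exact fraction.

9/17

Row minima: Early → -4, Mid → -1, Late → 0; maximin = 0.
Column maxima: Fight → 8, Accommodate → 5; minimax = 5.
0 ≠ 5, so there is no saddle point; optimal play is mixed.
Mid is strictly dominated by Late, so Firm A never plays it.
On the remaining 2×2 (Early, Late vs Fight, Accommodate):
Let Firm A play Early with probability p. Expected payoff against Fight: (-4)p + 8(1−p) = −12p + 8; against Accommodate: 5p + 0(1−p) = 5p.
Setting these equal: −12p + 8 = 5p ⇒ −17p = -8 ⇒ p = 8/17, and the value is (-12)·(8/17) + 8 = 40/17.
For Firm B: with q = P(Fight), equating Early's and Late's payoffs gives −9q + 5 = 8q ⇒ q = 5/17.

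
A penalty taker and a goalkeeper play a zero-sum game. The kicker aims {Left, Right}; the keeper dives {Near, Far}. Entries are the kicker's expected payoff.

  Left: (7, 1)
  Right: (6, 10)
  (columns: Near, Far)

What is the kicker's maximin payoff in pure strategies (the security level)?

6

Row minima: Left → 1, Right → 6.
The best of these is 6.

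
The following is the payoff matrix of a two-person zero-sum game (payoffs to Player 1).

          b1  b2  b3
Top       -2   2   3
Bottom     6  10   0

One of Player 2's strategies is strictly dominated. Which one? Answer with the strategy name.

b1 holds Player 1's payoff strictly below b2 in every row: -2 < 2, 6 < 10.
So b2 is strictly dominated for Player 2.

b2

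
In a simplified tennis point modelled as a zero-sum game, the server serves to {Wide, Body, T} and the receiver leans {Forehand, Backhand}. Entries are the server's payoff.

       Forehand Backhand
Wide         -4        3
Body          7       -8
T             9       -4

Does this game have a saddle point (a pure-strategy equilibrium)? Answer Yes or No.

No

Row minima: Wide → -4, Body → -8, T → -4; maximin = -4.
Column maxima: Forehand → 9, Backhand → 3; minimax = 3.
-4 ≠ 3, so no pure-strategy equilibrium exists.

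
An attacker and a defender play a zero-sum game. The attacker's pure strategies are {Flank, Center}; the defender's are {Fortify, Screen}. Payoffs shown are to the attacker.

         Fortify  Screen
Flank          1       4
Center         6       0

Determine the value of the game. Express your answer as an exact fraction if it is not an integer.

Row minima: Flank → 1, Center → 0; maximin = 1.
Column maxima: Fortify → 6, Screen → 4; minimax = 4.
1 ≠ 4, so there is no saddle point; optimal play is mixed.
Let the attacker play Flank with probability p. Expected payoff against Fortify: 1p + 6(1−p) = −5p + 6; against Screen: 4p + 0(1−p) = 4p.
Setting these equal: −5p + 6 = 4p ⇒ −9p = -6 ⇒ p = 2/3, and the value is (-5)·(2/3) + 6 = 8/3.
For the defender: with q = P(Fortify), equating Flank's and Center's payoffs gives −3q + 4 = 6q ⇒ q = 4/9.

8/3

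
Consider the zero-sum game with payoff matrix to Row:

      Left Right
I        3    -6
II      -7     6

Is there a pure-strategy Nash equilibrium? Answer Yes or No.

No

Row minima: I → -6, II → -7; maximin = -6.
Column maxima: Left → 3, Right → 6; minimax = 3.
-6 ≠ 3, so no pure-strategy equilibrium exists.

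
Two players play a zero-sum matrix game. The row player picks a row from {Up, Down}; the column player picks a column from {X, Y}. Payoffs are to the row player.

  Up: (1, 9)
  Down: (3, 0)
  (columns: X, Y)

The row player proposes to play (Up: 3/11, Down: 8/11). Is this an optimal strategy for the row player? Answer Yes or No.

Yes

Against X this mix gives (3/11)·1 + (8/11)·3 = 27/11.
Against Y this mix gives (3/11)·9 + (8/11)·0 = 27/11.
All of the column player's active replies (X, Y) yield 27/11, and no column does worse for the row player. The mix makes the column player indifferent and guarantees 27/11, so it is optimal.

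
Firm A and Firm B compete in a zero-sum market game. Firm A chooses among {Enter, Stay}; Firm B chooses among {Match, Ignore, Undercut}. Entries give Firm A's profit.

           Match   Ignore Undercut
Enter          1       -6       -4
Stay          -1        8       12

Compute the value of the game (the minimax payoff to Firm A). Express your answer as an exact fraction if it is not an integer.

Row minima: Enter → -6, Stay → -1; maximin = -1.
Column maxima: Match → 1, Ignore → 8, Undercut → 12; minimax = 1.
-1 ≠ 1, so there is no saddle point; optimal play is mixed.
Undercut is strictly dominated by Ignore (it gives Firm A strictly more in every row), so Firm B never plays it.
On the remaining 2×2 (Enter, Stay vs Match, Ignore):
Let Firm A play Enter with probability p. Expected payoff against Match: 1p + (-1)(1−p) = 2p − 1; against Ignore: (-6)p + 8(1−p) = −14p + 8.
Setting these equal: 2p − 1 = −14p + 8 ⇒ 16p = 9 ⇒ p = 9/16, and the value is (2)·(9/16) − 1 = 1/8.
For Firm B: with q = P(Match), equating Enter's and Stay's payoffs gives 7q − 6 = −9q + 8 ⇒ q = 7/8.

1/8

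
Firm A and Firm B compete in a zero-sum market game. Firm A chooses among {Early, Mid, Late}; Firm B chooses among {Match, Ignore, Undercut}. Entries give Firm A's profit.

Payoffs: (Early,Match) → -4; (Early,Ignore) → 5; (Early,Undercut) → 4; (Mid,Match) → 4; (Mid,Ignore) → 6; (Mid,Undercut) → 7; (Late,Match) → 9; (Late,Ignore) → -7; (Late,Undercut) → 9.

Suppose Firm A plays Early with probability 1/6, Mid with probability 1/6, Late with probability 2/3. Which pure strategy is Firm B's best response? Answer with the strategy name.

If Firm B plays Match, Firm A's expected payoff is (1/6)·(-4) + (1/6)·4 + (2/3)·9 = 6.
If Firm B plays Ignore, Firm A's expected payoff is (1/6)·5 + (1/6)·6 + (2/3)·(-7) = -17/6.
If Firm B plays Undercut, Firm A's expected payoff is (1/6)·4 + (1/6)·7 + (2/3)·9 = 47/6.
Firm B minimizes Firm A's payoff; the smallest is -17/6, so the best response is Ignore.

Ignore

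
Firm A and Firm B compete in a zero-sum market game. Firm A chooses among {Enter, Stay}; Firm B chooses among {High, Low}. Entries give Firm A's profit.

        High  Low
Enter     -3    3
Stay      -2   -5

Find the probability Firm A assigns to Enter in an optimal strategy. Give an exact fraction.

Row minima: Enter → -3, Stay → -5; maximin = -3.
Column maxima: High → -2, Low → 3; minimax = -2.
-3 ≠ -2, so there is no saddle point; optimal play is mixed.
Let Firm A play Enter with probability p. Expected payoff against High: (-3)p + (-2)(1−p) = −p − 2; against Low: 3p + (-5)(1−p) = 8p − 5.
Setting these equal: −p − 2 = 8p − 5 ⇒ −9p = -3 ⇒ p = 1/3, and the value is (-1)·(1/3) − 2 = -7/3.
For Firm B: with q = P(High), equating Enter's and Stay's payoffs gives −6q + 3 = 3q − 5 ⇒ q = 8/9.

1/3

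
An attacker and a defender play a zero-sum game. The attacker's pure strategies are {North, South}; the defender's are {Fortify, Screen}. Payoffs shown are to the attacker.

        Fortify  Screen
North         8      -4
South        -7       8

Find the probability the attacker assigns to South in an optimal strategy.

Row minima: North → -4, South → -7; maximin = -4.
Column maxima: Fortify → 8, Screen → 8; minimax = 8.
-4 ≠ 8, so there is no saddle point; optimal play is mixed.
Let the attacker play North with probability p. Expected payoff against Fortify: 8p + (-7)(1−p) = 15p − 7; against Screen: (-4)p + 8(1−p) = −12p + 8.
Setting these equal: 15p − 7 = −12p + 8 ⇒ 27p = 15 ⇒ p = 5/9, and the value is (15)·(5/9) − 7 = 4/3.
For the defender: with q = P(Fortify), equating North's and South's payoffs gives 12q − 4 = −15q + 8 ⇒ q = 4/9.

4/9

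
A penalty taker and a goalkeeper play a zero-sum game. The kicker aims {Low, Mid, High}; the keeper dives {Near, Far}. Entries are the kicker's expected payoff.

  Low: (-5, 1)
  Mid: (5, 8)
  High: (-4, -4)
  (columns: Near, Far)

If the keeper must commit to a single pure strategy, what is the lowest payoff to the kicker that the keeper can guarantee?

Column maxima: Near → 5, Far → 8.
The smallest of these is 5.

5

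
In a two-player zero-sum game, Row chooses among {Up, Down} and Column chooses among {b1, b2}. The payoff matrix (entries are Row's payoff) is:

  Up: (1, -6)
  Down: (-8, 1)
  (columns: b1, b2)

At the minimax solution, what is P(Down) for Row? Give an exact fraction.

Row minima: Up → -6, Down → -8; maximin = -6.
Column maxima: b1 → 1, b2 → 1; minimax = 1.
-6 ≠ 1, so there is no saddle point; optimal play is mixed.
Let Row play Up with probability p. Expected payoff against b1: 1p + (-8)(1−p) = 9p − 8; against b2: (-6)p + 1(1−p) = −7p + 1.
Setting these equal: 9p − 8 = −7p + 1 ⇒ 16p = 9 ⇒ p = 9/16, and the value is (9)·(9/16) − 8 = -47/16.
For Column: with q = P(b1), equating Up's and Down's payoffs gives 7q − 6 = −9q + 1 ⇒ q = 7/16.

7/16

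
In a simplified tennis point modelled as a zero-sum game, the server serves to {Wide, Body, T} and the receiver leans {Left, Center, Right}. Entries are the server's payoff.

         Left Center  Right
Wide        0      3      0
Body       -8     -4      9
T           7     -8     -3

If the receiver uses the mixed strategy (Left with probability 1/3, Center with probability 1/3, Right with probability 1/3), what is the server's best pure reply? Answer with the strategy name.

Expected payoff of Wide: (1/3)·0 + (1/3)·3 + (1/3)·0 = 1.
Expected payoff of Body: (1/3)·(-8) + (1/3)·(-4) + (1/3)·9 = -1.
Expected payoff of T: (1/3)·7 + (1/3)·(-8) + (1/3)·(-3) = -4/3.
The largest is 1, so the server's best response is Wide.

Wide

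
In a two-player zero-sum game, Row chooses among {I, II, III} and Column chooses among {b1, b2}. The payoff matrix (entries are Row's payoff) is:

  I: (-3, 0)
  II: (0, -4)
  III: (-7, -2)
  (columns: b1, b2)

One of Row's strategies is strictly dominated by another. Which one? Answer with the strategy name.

I gives a strictly higher payoff than III against every column: -3 > -7, 0 > -2.
So III is strictly dominated and Row never plays it.

III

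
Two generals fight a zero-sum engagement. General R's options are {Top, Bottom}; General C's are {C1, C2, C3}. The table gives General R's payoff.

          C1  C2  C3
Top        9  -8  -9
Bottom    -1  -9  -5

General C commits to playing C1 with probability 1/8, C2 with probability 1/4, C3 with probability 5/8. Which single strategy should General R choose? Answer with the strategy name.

Bottom

Expected payoff of Top: (1/8)·9 + (1/4)·(-8) + (5/8)·(-9) = -13/2.
Expected payoff of Bottom: (1/8)·(-1) + (1/4)·(-9) + (5/8)·(-5) = -11/2.
The largest is -11/2, so General R's best response is Bottom.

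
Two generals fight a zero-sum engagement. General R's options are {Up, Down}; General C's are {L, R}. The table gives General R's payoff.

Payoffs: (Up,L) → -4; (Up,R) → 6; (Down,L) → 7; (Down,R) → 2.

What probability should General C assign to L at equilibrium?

Row minima: Up → -4, Down → 2; maximin = 2.
Column maxima: L → 7, R → 6; minimax = 6.
2 ≠ 6, so there is no saddle point; optimal play is mixed.
Let General R play Up with probability p. Expected payoff against L: (-4)p + 7(1−p) = −11p + 7; against R: 6p + 2(1−p) = 4p + 2.
Setting these equal: −11p + 7 = 4p + 2 ⇒ −15p = -5 ⇒ p = 1/3, and the value is (-11)·(1/3) + 7 = 10/3.
For General C: with q = P(L), equating Up's and Down's payoffs gives −10q + 6 = 5q + 2 ⇒ q = 4/15.

4/15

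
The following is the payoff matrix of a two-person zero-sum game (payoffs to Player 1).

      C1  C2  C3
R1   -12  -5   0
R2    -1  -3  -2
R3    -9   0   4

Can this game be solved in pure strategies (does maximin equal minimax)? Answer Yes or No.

No

Row minima: R1 → -12, R2 → -3, R3 → -9; maximin = -3.
Column maxima: C1 → -1, C2 → 0, C3 → 4; minimax = -1.
-3 ≠ -1, so no pure-strategy equilibrium exists.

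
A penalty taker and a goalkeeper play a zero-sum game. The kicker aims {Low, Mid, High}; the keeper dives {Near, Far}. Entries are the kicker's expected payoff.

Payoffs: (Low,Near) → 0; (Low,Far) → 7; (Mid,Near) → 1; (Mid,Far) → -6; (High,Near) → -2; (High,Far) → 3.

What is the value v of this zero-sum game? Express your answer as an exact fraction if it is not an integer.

Row minima: Low → 0, Mid → -6, High → -2; maximin = 0.
Column maxima: Near → 1, Far → 7; minimax = 1.
0 ≠ 1, so there is no saddle point; optimal play is mixed.
High is strictly dominated by Low, so the kicker never plays it.
On the remaining 2×2 (Low, Mid vs Near, Far):
Let the kicker play Low with probability p. Expected payoff against Near: 0p + 1(1−p) = −p + 1; against Far: 7p + (-6)(1−p) = 13p − 6.
Setting these equal: −p + 1 = 13p − 6 ⇒ −14p = -7 ⇒ p = 1/2, and the value is (-1)·(1/2) + 1 = 1/2.
For the keeper: with q = P(Near), equating Low's and Mid's payoffs gives −7q + 7 = 7q − 6 ⇒ q = 13/14.

1/2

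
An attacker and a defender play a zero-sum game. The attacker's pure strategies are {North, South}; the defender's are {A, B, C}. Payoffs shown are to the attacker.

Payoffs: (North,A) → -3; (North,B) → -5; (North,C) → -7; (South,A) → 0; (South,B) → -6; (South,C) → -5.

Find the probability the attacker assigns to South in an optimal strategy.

2/3

Row minima: North → -7, South → -6; maximin = -6.
Column maxima: A → 0, B → -5, C → -5; minimax = -5.
-6 ≠ -5, so there is no saddle point; optimal play is mixed.
A is strictly dominated by B (it gives the attacker strictly more in every row), so the defender never plays it.
On the remaining 2×2 (North, South vs B, C):
Let the attacker play North with probability p. Expected payoff against B: (-5)p + (-6)(1−p) = p − 6; against C: (-7)p + (-5)(1−p) = −2p − 5.
Setting these equal: p − 6 = −2p − 5 ⇒ 3p = 1 ⇒ p = 1/3, and the value is (1)·(1/3) − 6 = -17/3.
For the defender: with q = P(B), equating North's and South's payoffs gives 2q − 7 = −q − 5 ⇒ q = 2/3.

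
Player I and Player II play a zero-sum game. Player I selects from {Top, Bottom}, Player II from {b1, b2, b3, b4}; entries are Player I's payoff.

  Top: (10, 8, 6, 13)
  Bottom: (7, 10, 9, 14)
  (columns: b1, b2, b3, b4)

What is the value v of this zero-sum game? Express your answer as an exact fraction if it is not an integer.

Row minima: Top → 6, Bottom → 7; maximin = 7.
Column maxima: b1 → 10, b2 → 10, b3 → 9, b4 → 14; minimax = 9.
7 ≠ 9, so there is no saddle point; optimal play is mixed.
b2 is strictly dominated by b3 (it gives Player I strictly more in every row), so Player II never plays it.
b4 is strictly dominated by b1 (it gives Player I strictly more in every row), so Player II never plays it.
On the remaining 2×2 (Top, Bottom vs b1, b3):
Let Player I play Top with probability p. Expected payoff against b1: 10p + 7(1−p) = 3p + 7; against b3: 6p + 9(1−p) = −3p + 9.
Setting these equal: 3p + 7 = −3p + 9 ⇒ 6p = 2 ⇒ p = 1/3, and the value is (3)·(1/3) + 7 = 8.
For Player II: with q = P(b1), equating Top's and Bottom's payoffs gives 4q + 6 = −2q + 9 ⇒ q = 1/2.

8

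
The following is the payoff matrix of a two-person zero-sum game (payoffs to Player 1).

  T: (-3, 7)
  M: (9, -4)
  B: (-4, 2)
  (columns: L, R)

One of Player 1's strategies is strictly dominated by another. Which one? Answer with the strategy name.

T gives a strictly higher payoff than B against every column: -3 > -4, 7 > 2.
So B is strictly dominated and Player 1 never plays it.

B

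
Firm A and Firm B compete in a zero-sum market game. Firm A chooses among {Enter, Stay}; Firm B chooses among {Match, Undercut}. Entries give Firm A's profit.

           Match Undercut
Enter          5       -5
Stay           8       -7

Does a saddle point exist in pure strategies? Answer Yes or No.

Row minima: Enter → -5, Stay → -7; maximin = -5.
Column maxima: Match → 8, Undercut → -5; minimax = -5.
maximin = minimax = -5, so a saddle point exists.

Yes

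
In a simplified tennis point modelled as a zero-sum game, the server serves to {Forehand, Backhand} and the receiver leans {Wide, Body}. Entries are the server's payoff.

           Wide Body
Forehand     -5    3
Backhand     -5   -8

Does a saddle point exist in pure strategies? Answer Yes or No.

Yes

Row minima: Forehand → -5, Backhand → -8; maximin = -5.
Column maxima: Wide → -5, Body → 3; minimax = -5.
maximin = minimax = -5, so a saddle point exists.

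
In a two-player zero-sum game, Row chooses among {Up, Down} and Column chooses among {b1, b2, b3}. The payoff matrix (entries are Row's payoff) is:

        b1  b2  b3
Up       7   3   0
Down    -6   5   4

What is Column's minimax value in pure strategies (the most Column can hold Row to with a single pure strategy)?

Column maxima: b1 → 7, b2 → 5, b3 → 4.
The smallest of these is 4.

4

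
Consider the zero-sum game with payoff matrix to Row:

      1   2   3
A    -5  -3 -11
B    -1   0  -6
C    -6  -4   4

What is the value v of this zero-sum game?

Row minima: A → -11, B → -6, C → -6; maximin = -6.
Column maxima: 1 → -1, 2 → 0, 3 → 4; minimax = -1.
-6 ≠ -1, so there is no saddle point; optimal play is mixed.
A is strictly dominated by B, so Row never plays it.
2 is strictly dominated by 1 (it gives Row strictly more in every row), so Column never plays it.
On the remaining 2×2 (B, C vs 1, 3):
Let Row play B with probability p. Expected payoff against 1: (-1)p + (-6)(1−p) = 5p − 6; against 3: (-6)p + 4(1−p) = −10p + 4.
Setting these equal: 5p − 6 = −10p + 4 ⇒ 15p = 10 ⇒ p = 2/3, and the value is (5)·(2/3) − 6 = -8/3.
For Column: with q = P(1), equating B's and C's payoffs gives 5q − 6 = −10q + 4 ⇒ q = 2/3.

-8/3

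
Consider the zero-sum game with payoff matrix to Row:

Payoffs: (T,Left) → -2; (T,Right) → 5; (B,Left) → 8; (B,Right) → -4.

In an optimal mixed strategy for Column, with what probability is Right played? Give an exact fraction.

10/19

Row minima: T → -2, B → -4; maximin = -2.
Column maxima: Left → 8, Right → 5; minimax = 5.
-2 ≠ 5, so there is no saddle point; optimal play is mixed.
Let Row play T with probability p. Expected payoff against Left: (-2)p + 8(1−p) = −10p + 8; against Right: 5p + (-4)(1−p) = 9p − 4.
Setting these equal: −10p + 8 = 9p − 4 ⇒ −19p = -12 ⇒ p = 12/19, and the value is (-10)·(12/19) + 8 = 32/19.
For Column: with q = P(Left), equating T's and B's payoffs gives −7q + 5 = 12q − 4 ⇒ q = 9/19.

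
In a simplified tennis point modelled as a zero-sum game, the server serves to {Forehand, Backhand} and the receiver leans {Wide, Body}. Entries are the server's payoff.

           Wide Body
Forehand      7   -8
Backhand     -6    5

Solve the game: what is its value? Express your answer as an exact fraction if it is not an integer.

Row minima: Forehand → -8, Backhand → -6; maximin = -6.
Column maxima: Wide → 7, Body → 5; minimax = 5.
-6 ≠ 5, so there is no saddle point; optimal play is mixed.
Let the server play Forehand with probability p. Expected payoff against Wide: 7p + (-6)(1−p) = 13p − 6; against Body: (-8)p + 5(1−p) = −13p + 5.
Setting these equal: 13p − 6 = −13p + 5 ⇒ 26p = 11 ⇒ p = 11/26, and the value is (13)·(11/26) − 6 = -1/2.
For the receiver: with q = P(Wide), equating Forehand's and Backhand's payoffs gives 15q − 8 = −11q + 5 ⇒ q = 1/2.

-1/2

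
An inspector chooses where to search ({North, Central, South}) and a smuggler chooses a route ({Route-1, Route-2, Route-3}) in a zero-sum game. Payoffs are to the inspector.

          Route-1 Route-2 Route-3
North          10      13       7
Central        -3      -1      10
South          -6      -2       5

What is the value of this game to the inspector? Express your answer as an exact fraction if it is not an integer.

Row minima: North → 7, Central → -3, South → -6; maximin = 7.
Column maxima: Route-1 → 10, Route-2 → 13, Route-3 → 10; minimax = 10.
7 ≠ 10, so there is no saddle point; optimal play is mixed.
South is strictly dominated by North, so the inspector never plays it.
Route-2 is strictly dominated by Route-1 (it gives the inspector strictly more in every row), so the smuggler never plays it.
On the remaining 2×2 (North, Central vs Route-1, Route-3):
Let the inspector play North with probability p. Expected payoff against Route-1: 10p + (-3)(1−p) = 13p − 3; against Route-3: 7p + 10(1−p) = −3p + 10.
Setting these equal: 13p − 3 = −3p + 10 ⇒ 16p = 13 ⇒ p = 13/16, and the value is (13)·(13/16) − 3 = 121/16.
For the smuggler: with q = P(Route-1), equating North's and Central's payoffs gives 3q + 7 = −13q + 10 ⇒ q = 3/16.

121/16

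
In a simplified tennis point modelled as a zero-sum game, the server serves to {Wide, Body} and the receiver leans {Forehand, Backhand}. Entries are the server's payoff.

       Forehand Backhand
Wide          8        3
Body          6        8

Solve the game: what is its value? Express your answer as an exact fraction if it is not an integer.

Row minima: Wide → 3, Body → 6; maximin = 6.
Column maxima: Forehand → 8, Backhand → 8; minimax = 8.
6 ≠ 8, so there is no saddle point; optimal play is mixed.
Let the server play Wide with probability p. Expected payoff against Forehand: 8p + 6(1−p) = 2p + 6; against Backhand: 3p + 8(1−p) = −5p + 8.
Setting these equal: 2p + 6 = −5p + 8 ⇒ 7p = 2 ⇒ p = 2/7, and the value is (2)·(2/7) + 6 = 46/7.
For the receiver: with q = P(Forehand), equating Wide's and Body's payoffs gives 5q + 3 = −2q + 8 ⇒ q = 5/7.

46/7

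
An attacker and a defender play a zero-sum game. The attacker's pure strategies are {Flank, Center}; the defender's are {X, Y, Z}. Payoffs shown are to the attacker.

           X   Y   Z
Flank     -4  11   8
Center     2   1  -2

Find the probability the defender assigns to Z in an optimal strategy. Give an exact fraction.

3/8

Row minima: Flank → -4, Center → -2; maximin = -2.
Column maxima: X → 2, Y → 11, Z → 8; minimax = 2.
-2 ≠ 2, so there is no saddle point; optimal play is mixed.
Y is strictly dominated by Z (it gives the attacker strictly more in every row), so the defender never plays it.
On the remaining 2×2 (Flank, Center vs X, Z):
Let the attacker play Flank with probability p. Expected payoff against X: (-4)p + 2(1−p) = −6p + 2; against Z: 8p + (-2)(1−p) = 10p − 2.
Setting these equal: −6p + 2 = 10p − 2 ⇒ −16p = -4 ⇒ p = 1/4, and the value is (-6)·(1/4) + 2 = 1/2.
For the defender: with q = P(X), equating Flank's and Center's payoffs gives −12q + 8 = 4q − 2 ⇒ q = 5/8.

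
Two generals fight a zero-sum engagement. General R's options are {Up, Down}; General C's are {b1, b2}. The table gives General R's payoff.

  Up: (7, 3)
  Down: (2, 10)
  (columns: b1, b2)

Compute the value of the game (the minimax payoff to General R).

16/3

Row minima: Up → 3, Down → 2; maximin = 3.
Column maxima: b1 → 7, b2 → 10; minimax = 7.
3 ≠ 7, so there is no saddle point; optimal play is mixed.
Let General R play Up with probability p. Expected payoff against b1: 7p + 2(1−p) = 5p + 2; against b2: 3p + 10(1−p) = −7p + 10.
Setting these equal: 5p + 2 = −7p + 10 ⇒ 12p = 8 ⇒ p = 2/3, and the value is (5)·(2/3) + 2 = 16/3.
For General C: with q = P(b1), equating Up's and Down's payoffs gives 4q + 3 = −8q + 10 ⇒ q = 7/12.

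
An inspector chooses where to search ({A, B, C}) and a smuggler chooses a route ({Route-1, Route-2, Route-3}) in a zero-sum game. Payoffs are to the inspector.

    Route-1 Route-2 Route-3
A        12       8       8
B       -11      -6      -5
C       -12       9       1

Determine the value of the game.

Row minima: A → 8, B → -11, C → -12; maximin = 8.
Column maxima: Route-1 → 12, Route-2 → 9, Route-3 → 8; minimax = 8.
Since maximin = minimax = 8, there is a saddle point and the value is 8.

8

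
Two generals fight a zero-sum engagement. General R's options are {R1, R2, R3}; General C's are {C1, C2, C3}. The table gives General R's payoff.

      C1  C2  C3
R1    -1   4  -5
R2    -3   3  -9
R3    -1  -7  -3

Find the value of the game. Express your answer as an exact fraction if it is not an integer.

-47/13

Row minima: R1 → -5, R2 → -9, R3 → -7; maximin = -5.
Column maxima: C1 → -1, C2 → 4, C3 → -3; minimax = -3.
-5 ≠ -3, so there is no saddle point; optimal play is mixed.
R2 is strictly dominated by R1, so General R never plays it.
C1 is strictly dominated by C3 (it gives General R strictly more in every row), so General C never plays it.
On the remaining 2×2 (R1, R3 vs C2, C3):
Let General R play R1 with probability p. Expected payoff against C2: 4p + (-7)(1−p) = 11p − 7; against C3: (-5)p + (-3)(1−p) = −2p − 3.
Setting these equal: 11p − 7 = −2p − 3 ⇒ 13p = 4 ⇒ p = 4/13, and the value is (11)·(4/13) − 7 = -47/13.
For General C: with q = P(C2), equating R1's and R3's payoffs gives 9q − 5 = −4q − 3 ⇒ q = 2/13.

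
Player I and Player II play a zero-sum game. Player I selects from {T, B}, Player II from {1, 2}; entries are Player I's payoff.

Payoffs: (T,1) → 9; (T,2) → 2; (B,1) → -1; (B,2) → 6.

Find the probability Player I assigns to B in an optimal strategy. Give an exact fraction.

1/2

Row minima: T → 2, B → -1; maximin = 2.
Column maxima: 1 → 9, 2 → 6; minimax = 6.
2 ≠ 6, so there is no saddle point; optimal play is mixed.
Let Player I play T with probability p. Expected payoff against 1: 9p + (-1)(1−p) = 10p − 1; against 2: 2p + 6(1−p) = −4p + 6.
Setting these equal: 10p − 1 = −4p + 6 ⇒ 14p = 7 ⇒ p = 1/2, and the value is (10)·(1/2) − 1 = 4.
For Player II: with q = P(1), equating T's and B's payoffs gives 7q + 2 = −7q + 6 ⇒ q = 2/7.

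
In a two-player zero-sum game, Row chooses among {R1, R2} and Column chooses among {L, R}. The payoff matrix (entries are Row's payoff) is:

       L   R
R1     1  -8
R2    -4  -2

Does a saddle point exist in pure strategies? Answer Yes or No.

Row minima: R1 → -8, R2 → -4; maximin = -4.
Column maxima: L → 1, R → -2; minimax = -2.
-4 ≠ -2, so no pure-strategy equilibrium exists.

No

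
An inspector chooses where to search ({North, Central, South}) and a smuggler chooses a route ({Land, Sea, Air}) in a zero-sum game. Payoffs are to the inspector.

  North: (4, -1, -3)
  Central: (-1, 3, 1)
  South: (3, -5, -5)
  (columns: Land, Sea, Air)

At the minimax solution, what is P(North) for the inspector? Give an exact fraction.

Row minima: North → -3, Central → -1, South → -5; maximin = -1.
Column maxima: Land → 4, Sea → 3, Air → 1; minimax = 1.
-1 ≠ 1, so there is no saddle point; optimal play is mixed.
South is strictly dominated by North, so the inspector never plays it.
With South eliminated, Sea is strictly dominated by Air (it gives the inspector strictly more in every remaining row), so the smuggler never plays it.
On the remaining 2×2 (North, Central vs Land, Air):
Let the inspector play North with probability p. Expected payoff against Land: 4p + (-1)(1−p) = 5p − 1; against Air: (-3)p + 1(1−p) = −4p + 1.
Setting these equal: 5p − 1 = −4p + 1 ⇒ 9p = 2 ⇒ p = 2/9, and the value is (5)·(2/9) − 1 = 1/9.
For the smuggler: with q = P(Land), equating North's and Central's payoffs gives 7q − 3 = −2q + 1 ⇒ q = 4/9.

2/9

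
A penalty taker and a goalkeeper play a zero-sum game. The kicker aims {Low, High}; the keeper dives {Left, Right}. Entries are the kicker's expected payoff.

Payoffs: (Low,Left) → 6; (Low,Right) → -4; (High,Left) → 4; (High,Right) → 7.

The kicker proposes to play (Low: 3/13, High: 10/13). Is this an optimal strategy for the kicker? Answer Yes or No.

Yes

Against Left this mix gives (3/13)·6 + (10/13)·4 = 58/13.
Against Right this mix gives (3/13)·(-4) + (10/13)·7 = 58/13.
All of the keeper's active replies (Left, Right) yield 58/13, and no column does worse for the kicker. The mix makes the keeper indifferent and guarantees 58/13, so it is optimal.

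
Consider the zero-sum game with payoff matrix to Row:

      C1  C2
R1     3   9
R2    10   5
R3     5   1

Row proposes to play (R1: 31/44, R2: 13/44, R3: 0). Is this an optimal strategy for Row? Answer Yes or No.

Against C1 this mix gives (31/44)·3 + (13/44)·10 = 223/44.
Against C2 this mix gives (31/44)·9 + (13/44)·5 = 86/11.
Column will play C1, holding Row to 223/44. Shifting weight toward the row that does better against C1 would raise this floor (the equalizing mix achieves 75/11 against both C1 and C2), so the proposed strategy is not optimal.

No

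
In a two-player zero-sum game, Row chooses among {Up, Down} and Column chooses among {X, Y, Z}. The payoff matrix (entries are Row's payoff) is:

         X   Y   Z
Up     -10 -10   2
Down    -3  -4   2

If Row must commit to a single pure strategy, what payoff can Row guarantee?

Row minima: Up → -10, Down → -4.
The best of these is -4.

-4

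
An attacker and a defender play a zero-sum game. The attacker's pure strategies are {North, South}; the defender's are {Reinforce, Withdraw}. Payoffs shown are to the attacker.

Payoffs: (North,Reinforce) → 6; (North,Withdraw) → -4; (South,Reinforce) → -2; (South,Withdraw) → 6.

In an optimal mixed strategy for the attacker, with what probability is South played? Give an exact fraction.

Row minima: North → -4, South → -2; maximin = -2.
Column maxima: Reinforce → 6, Withdraw → 6; minimax = 6.
-2 ≠ 6, so there is no saddle point; optimal play is mixed.
Let the attacker play North with probability p. Expected payoff against Reinforce: 6p + (-2)(1−p) = 8p − 2; against Withdraw: (-4)p + 6(1−p) = −10p + 6.
Setting these equal: 8p − 2 = −10p + 6 ⇒ 18p = 8 ⇒ p = 4/9, and the value is (8)·(4/9) − 2 = 14/9.
For the defender: with q = P(Reinforce), equating North's and South's payoffs gives 10q − 4 = −8q + 6 ⇒ q = 5/9.

5/9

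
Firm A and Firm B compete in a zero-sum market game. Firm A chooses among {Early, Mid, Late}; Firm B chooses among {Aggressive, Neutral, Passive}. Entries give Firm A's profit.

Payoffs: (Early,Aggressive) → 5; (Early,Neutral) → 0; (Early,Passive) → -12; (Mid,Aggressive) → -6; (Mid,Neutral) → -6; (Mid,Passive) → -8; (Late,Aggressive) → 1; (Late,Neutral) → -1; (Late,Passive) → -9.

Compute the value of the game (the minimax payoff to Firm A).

Row minima: Early → -12, Mid → -8, Late → -9; maximin = -8.
Column maxima: Aggressive → 5, Neutral → 0, Passive → -8; minimax = -8.
Since maximin = minimax = -8, there is a saddle point and the value is -8.

-8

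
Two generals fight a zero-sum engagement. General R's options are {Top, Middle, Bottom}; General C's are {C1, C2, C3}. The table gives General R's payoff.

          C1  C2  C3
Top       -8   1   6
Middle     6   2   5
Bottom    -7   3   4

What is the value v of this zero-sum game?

Row minima: Top → -8, Middle → 2, Bottom → -7; maximin = 2.
Column maxima: C1 → 6, C2 → 3, C3 → 6; minimax = 3.
2 ≠ 3, so there is no saddle point; optimal play is mixed.
C3 is strictly dominated by C2 (it gives General R strictly more in every row), so General C never plays it.
With C3 eliminated, Top is strictly dominated by Middle (Middle gives General R strictly more in every remaining column), so General R never plays it.
On the remaining 2×2 (Middle, Bottom vs C1, C2):
Let General R play Middle with probability p. Expected payoff against C1: 6p + (-7)(1−p) = 13p − 7; against C2: 2p + 3(1−p) = −p + 3.
Setting these equal: 13p − 7 = −p + 3 ⇒ 14p = 10 ⇒ p = 5/7, and the value is (13)·(5/7) − 7 = 16/7.
For General C: with q = P(C1), equating Middle's and Bottom's payoffs gives 4q + 2 = −10q + 3 ⇒ q = 1/14.

16/7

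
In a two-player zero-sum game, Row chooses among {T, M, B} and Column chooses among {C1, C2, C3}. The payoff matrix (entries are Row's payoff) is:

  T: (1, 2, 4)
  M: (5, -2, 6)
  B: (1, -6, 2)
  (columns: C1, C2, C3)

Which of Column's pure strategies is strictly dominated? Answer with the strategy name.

C1 holds Row's payoff strictly below C3 in every row: 1 < 4, 5 < 6, 1 < 2.
So C3 is strictly dominated for Column.

C3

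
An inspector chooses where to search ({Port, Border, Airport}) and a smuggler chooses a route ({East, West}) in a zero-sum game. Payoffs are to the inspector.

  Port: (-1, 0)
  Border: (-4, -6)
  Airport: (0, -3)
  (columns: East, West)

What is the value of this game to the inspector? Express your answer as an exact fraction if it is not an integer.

-3/4

Row minima: Port → -1, Border → -6, Airport → -3; maximin = -1.
Column maxima: East → 0, West → 0; minimax = 0.
-1 ≠ 0, so there is no saddle point; optimal play is mixed.
Border is strictly dominated by Port, so the inspector never plays it.
On the remaining 2×2 (Port, Airport vs East, West):
Let the inspector play Port with probability p. Expected payoff against East: (-1)p + 0(1−p) = −p; against West: 0p + (-3)(1−p) = 3p − 3.
Setting these equal: −p = 3p − 3 ⇒ −4p = -3 ⇒ p = 3/4, and the value is (-1)·(3/4) = -3/4.
For the smuggler: with q = P(East), equating Port's and Airport's payoffs gives −q = 3q − 3 ⇒ q = 3/4.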